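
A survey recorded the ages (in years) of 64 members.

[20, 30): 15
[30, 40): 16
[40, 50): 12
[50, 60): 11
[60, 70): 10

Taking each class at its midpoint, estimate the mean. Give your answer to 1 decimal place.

Midpoints: 25, 35, 45, 55, 65
Σfm = 15×25 + 16×35 + 12×45 + 11×55 + 10×65 = 2730
n = Σf = 64
Mean = 2730 / 64 = 42.6562

42.7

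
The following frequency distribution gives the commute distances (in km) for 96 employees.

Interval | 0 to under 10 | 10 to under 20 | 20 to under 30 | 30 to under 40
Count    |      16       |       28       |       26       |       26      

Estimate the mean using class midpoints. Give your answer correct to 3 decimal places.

21.458

Midpoints: 5, 15, 25, 35
Σfm = 16×5 + 28×15 + 26×25 + 26×35 = 2060
n = Σf = 96
Mean = 2060 / 96 = 21.4583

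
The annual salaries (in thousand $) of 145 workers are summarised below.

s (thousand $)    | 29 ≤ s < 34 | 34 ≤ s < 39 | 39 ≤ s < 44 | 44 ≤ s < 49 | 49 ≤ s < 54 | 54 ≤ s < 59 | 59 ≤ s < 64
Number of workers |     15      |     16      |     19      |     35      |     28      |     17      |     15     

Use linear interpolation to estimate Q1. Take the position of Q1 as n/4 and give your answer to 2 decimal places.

40.38

Cumulative frequencies: 15, 31, 50, 85, 113, 130, 145
n = 145; position = n/4 = 36.25.
This falls in the class 39 ≤ s < 44: L = 39, F = 31, f = 19, h = 5.
Lower quartile ≈ 39 + ((36.25 − 31) / 19) × 5 = 40.3816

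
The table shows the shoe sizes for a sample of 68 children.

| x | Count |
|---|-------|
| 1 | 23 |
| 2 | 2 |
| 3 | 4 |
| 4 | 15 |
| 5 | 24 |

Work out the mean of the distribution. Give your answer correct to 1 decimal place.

Values: 1, 2, 3, 4, 5
Σfx = 23×1 + 2×2 + 4×3 + 15×4 + 24×5 = 219
n = Σf = 68
Mean = 219 / 68 = 3.2206

3.2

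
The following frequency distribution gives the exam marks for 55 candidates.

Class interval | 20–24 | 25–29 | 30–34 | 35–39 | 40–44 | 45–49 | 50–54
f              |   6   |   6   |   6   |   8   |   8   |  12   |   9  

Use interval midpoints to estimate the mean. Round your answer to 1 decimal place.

39.1

Midpoints: 22, 27, 32, 37, 42, 47, 52
Σfm = 6×22 + 6×27 + 6×32 + 8×37 + 8×42 + 12×47 + 9×52 = 2150
n = Σf = 55
Mean = 2150 / 55 = 39.0909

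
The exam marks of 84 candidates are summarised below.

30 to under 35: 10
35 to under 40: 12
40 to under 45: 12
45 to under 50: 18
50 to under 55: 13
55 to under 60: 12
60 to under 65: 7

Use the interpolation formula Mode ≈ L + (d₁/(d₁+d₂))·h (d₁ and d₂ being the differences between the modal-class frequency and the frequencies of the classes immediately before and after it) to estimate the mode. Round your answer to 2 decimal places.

47.73

Modal class: 45 to under 50 (highest frequency 18).
d₁ = 18 − 12 = 6, d₂ = 18 − 13 = 5
Mode ≈ 45 + (6/(6+5)) × 5 = 45 + 2.7273 = 47.7273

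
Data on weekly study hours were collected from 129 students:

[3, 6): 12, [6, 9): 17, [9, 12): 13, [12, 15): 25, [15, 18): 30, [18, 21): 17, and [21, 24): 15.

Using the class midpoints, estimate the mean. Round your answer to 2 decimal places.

14.10

Midpoints: 4.5, 7.5, 10.5, 13.5, 16.5, 19.5, 22.5
Σfm = 12×4.5 + 17×7.5 + 13×10.5 + 25×13.5 + 30×16.5 + 17×19.5 + 15×22.5 = 1819.5
n = Σf = 129
Mean = 1819.5 / 129 = 14.1047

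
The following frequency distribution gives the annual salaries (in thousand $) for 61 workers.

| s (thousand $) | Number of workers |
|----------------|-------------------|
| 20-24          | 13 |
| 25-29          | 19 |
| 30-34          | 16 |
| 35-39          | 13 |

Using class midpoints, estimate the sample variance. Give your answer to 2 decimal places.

28.01

Midpoints: 22, 27, 32, 37
n = 61, Σfm = 1792, mean = 29.3770
Σfm² = 54324
Σf(m − x̄)² = Σfm² − (Σfm)²/n = 54324 − 1792²/61 = 1680.3279
Sample variance = 1680.3279 / 60 = 28.0055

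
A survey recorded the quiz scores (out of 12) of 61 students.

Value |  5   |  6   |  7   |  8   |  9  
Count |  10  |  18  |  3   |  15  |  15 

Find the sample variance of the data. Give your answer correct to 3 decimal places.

Values: 5, 6, 7, 8, 9
n = 61, Σfx = 434, mean = 7.1148
Σfx² = 3220
Σf(x − x̄)² = Σfx² − (Σfx)²/n = 3220 − 434²/61 = 132.1967
Sample variance = 132.1967 / 60 = 2.2033

2.203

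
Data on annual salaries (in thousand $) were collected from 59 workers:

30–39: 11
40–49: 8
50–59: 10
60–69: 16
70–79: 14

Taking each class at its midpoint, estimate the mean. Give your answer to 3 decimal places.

56.873

Midpoints: 34.5, 44.5, 54.5, 64.5, 74.5
Σfm = 11×34.5 + 8×44.5 + 10×54.5 + 16×64.5 + 14×74.5 = 3355.5
n = Σf = 59
Mean = 3355.5 / 59 = 56.8729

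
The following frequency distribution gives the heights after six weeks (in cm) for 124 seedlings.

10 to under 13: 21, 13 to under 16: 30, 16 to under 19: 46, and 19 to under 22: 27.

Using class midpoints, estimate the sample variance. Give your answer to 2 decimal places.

Midpoints: 11.5, 14.5, 17.5, 20.5
n = 124, Σfm = 2035, mean = 16.4113
Σfm² = 34519
Σf(m − x̄)² = Σfm² − (Σfm)²/n = 34519 − 2035²/124 = 1122.0242
Sample variance = 1122.0242 / 123 = 9.1221

9.12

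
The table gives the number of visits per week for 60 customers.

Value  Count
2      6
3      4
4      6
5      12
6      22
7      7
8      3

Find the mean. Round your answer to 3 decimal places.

Values: 2, 3, 4, 5, 6, 7, 8
Σfx = 6×2 + 4×3 + 6×4 + 12×5 + 22×6 + 7×7 + 3×8 = 313
n = Σf = 60
Mean = 313 / 60 = 5.2167

5.217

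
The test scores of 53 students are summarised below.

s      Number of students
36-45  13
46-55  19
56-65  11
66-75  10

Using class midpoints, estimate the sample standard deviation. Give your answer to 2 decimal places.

10.55

Midpoints: 40.5, 50.5, 60.5, 70.5
n = 53, Σfm = 2856.5, mean = 53.8962
Σfm² = 159743.25
Σf(m − x̄)² = Σfm² − (Σfm)²/n = 159743.25 − 2856.5²/53 = 5788.6792
Sample variance = 5788.6792 / 52 = 111.3208
Standard deviation = √111.3208 = 10.5509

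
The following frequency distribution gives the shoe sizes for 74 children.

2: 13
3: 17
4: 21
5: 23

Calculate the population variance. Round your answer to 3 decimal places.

Values: 2, 3, 4, 5
n = 74, Σfx = 276, mean = 3.7297
Σfx² = 1116
Σf(x − x̄)² = Σfx² − (Σfx)²/n = 1116 − 276²/74 = 86.5946
Population variance = 86.5946 / 74 = 1.1702

1.170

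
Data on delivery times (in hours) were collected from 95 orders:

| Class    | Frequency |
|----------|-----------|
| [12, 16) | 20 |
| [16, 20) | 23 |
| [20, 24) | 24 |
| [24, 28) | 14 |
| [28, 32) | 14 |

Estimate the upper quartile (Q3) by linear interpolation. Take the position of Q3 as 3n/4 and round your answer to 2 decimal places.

25.21

Cumulative frequencies: 20, 43, 67, 81, 95
n = 95; position = 3n/4 = 71.25.
This falls in the class [24, 28): L = 24, F = 67, f = 14, h = 4.
Upper quartile ≈ 24 + ((71.25 − 67) / 14) × 4 = 25.2143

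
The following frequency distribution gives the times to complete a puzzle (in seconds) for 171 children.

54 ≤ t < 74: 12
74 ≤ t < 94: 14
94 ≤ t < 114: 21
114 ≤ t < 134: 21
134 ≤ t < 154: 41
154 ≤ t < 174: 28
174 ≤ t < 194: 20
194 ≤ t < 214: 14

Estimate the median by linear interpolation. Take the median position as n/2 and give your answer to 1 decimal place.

142.5

Cumulative frequencies: 12, 26, 47, 68, 109, 137, 157, 171
n = 171; position = n/2 = 85.5.
This falls in the class 134 ≤ t < 154: L = 134, F = 68, f = 41, h = 20.
Median ≈ 134 + ((85.5 − 68) / 41) × 20 = 142.5366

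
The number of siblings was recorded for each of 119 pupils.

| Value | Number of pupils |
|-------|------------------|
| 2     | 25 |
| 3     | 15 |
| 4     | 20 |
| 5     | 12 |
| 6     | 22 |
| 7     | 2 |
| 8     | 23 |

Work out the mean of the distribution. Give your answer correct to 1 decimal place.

Values: 2, 3, 4, 5, 6, 7, 8
Σfx = 25×2 + 15×3 + 20×4 + 12×5 + 22×6 + 2×7 + 23×8 = 565
n = Σf = 119
Mean = 565 / 119 = 4.7479

4.7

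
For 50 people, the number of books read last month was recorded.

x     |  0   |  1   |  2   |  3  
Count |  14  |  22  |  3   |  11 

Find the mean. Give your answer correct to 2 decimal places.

Values: 0, 1, 2, 3
Σfx = 14×0 + 22×1 + 3×2 + 11×3 = 61
n = Σf = 50
Mean = 61 / 50 = 1.2200

1.22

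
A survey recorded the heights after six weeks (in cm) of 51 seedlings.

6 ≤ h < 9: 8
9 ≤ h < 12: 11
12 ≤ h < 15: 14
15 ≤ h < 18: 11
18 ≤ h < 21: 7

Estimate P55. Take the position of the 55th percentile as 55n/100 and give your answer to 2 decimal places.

13.94

Cumulative frequencies: 8, 19, 33, 44, 51
n = 51; position = 55n/100 = 28.05.
This falls in the class 12 ≤ h < 15: L = 12, F = 19, f = 14, h = 3.
55th percentile ≈ 12 + ((28.05 − 19) / 14) × 3 = 13.9393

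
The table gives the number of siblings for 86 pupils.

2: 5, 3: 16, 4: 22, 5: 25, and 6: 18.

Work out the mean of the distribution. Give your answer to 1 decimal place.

4.4

Values: 2, 3, 4, 5, 6
Σfx = 5×2 + 16×3 + 22×4 + 25×5 + 18×6 = 379
n = Σf = 86
Mean = 379 / 86 = 4.4070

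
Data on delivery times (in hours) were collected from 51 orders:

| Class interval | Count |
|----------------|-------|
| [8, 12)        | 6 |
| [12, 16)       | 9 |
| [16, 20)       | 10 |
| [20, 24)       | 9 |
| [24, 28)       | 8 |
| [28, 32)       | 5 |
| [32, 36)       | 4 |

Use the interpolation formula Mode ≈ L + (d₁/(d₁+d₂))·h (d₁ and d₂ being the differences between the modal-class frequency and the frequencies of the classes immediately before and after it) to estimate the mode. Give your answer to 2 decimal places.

Modal class: [16, 20) (highest frequency 10).
d₁ = 10 − 9 = 1, d₂ = 10 − 9 = 1
Mode ≈ 16 + (1/(1+1)) × 4 = 16 + 2.0000 = 18.0000

18.00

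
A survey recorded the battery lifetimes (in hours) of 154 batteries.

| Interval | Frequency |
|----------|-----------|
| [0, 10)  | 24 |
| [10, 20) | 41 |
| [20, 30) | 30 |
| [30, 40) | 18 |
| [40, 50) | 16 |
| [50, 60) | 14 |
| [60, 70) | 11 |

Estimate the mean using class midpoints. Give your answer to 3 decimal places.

Midpoints: 5, 15, 25, 35, 45, 55, 65
Σfm = 24×5 + 41×15 + 30×25 + 18×35 + 16×45 + 14×55 + 11×65 = 4320
n = Σf = 154
Mean = 4320 / 154 = 28.0519

28.052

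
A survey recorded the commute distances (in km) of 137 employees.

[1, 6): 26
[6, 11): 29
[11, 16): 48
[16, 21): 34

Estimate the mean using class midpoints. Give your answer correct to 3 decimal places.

Midpoints: 3.5, 8.5, 13.5, 18.5
Σfm = 26×3.5 + 29×8.5 + 48×13.5 + 34×18.5 = 1614.5
n = Σf = 137
Mean = 1614.5 / 137 = 11.7847

11.785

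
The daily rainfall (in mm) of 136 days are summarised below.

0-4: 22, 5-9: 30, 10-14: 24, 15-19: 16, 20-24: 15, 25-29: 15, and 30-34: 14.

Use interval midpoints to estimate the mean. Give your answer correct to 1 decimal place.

Midpoints: 2, 7, 12, 17, 22, 27, 32
Σfm = 22×2 + 30×7 + 24×12 + 16×17 + 15×22 + 15×27 + 14×32 = 1997
n = Σf = 136
Mean = 1997 / 136 = 14.6838

14.7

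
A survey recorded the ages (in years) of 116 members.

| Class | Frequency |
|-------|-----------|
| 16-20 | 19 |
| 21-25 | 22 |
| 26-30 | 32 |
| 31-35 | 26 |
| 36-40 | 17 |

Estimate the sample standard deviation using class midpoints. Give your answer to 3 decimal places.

6.461

Midpoints: 18, 23, 28, 33, 38
n = 116, Σfm = 3248, mean = 28.0000
Σfm² = 95744
Σf(m − x̄)² = Σfm² − (Σfm)²/n = 95744 − 3248²/116 = 4800.0000
Sample variance = 4800.0000 / 115 = 41.7391
Standard deviation = √41.7391 = 6.4606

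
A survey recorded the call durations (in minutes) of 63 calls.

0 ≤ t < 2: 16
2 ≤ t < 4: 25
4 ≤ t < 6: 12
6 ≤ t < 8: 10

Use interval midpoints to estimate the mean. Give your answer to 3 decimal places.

Midpoints: 1, 3, 5, 7
Σfm = 16×1 + 25×3 + 12×5 + 10×7 = 221
n = Σf = 63
Mean = 221 / 63 = 3.5079

3.508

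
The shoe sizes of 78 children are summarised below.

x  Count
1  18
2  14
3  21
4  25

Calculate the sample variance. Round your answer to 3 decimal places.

1.337

Values: 1, 2, 3, 4
n = 78, Σfx = 209, mean = 2.6795
Σfx² = 663
Σf(x − x̄)² = Σfx² − (Σfx)²/n = 663 − 209²/78 = 102.9872
Sample variance = 102.9872 / 77 = 1.3375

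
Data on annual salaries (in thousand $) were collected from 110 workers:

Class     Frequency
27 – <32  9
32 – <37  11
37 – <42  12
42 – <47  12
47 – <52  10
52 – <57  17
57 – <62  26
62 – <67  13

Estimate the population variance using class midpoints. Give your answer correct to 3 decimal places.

122.936

Midpoints: 29.5, 34.5, 39.5, 44.5, 49.5, 54.5, 59.5, 64.5
n = 110, Σfm = 5460, mean = 49.6364
Σfm² = 284537.5
Σf(m − x̄)² = Σfm² − (Σfm)²/n = 284537.5 − 5460²/110 = 13522.9545
Population variance = 13522.9545 / 110 = 122.9360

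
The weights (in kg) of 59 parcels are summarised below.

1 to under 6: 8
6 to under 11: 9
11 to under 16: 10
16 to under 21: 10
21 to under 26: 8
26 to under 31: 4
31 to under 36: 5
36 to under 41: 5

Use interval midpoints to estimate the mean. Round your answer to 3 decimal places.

18.415

Midpoints: 3.5, 8.5, 13.5, 18.5, 23.5, 28.5, 33.5, 38.5
Σfm = 8×3.5 + 9×8.5 + 10×13.5 + 10×18.5 + 8×23.5 + 4×28.5 + 5×33.5 + 5×38.5 = 1086.5
n = Σf = 59
Mean = 1086.5 / 59 = 18.4153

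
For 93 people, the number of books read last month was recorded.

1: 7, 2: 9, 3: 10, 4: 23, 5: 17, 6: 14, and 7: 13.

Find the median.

4

Cumulative frequencies: 7, 16, 26, 49, 66, 80, 93
n = 93, so the median is the value in position (n+1)/2 = 47.
Position 47 falls at value 4.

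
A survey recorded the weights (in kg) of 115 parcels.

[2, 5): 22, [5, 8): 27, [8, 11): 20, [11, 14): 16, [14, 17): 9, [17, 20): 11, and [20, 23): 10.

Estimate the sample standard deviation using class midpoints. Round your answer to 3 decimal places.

Midpoints: 3.5, 6.5, 9.5, 12.5, 15.5, 18.5, 21.5
n = 115, Σfm = 1200.5, mean = 10.4391
Σfm² = 16264.75
Σf(m − x̄)² = Σfm² − (Σfm)²/n = 16264.75 − 1200.5²/115 = 3732.5739
Sample variance = 3732.5739 / 114 = 32.7419
Standard deviation = √32.7419 = 5.7221

5.722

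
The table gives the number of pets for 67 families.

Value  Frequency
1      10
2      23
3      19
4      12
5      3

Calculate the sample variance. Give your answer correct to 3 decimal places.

Values: 1, 2, 3, 4, 5
n = 67, Σfx = 176, mean = 2.6269
Σfx² = 540
Σf(x − x̄)² = Σfx² − (Σfx)²/n = 540 − 176²/67 = 77.6716
Sample variance = 77.6716 / 66 = 1.1768

1.177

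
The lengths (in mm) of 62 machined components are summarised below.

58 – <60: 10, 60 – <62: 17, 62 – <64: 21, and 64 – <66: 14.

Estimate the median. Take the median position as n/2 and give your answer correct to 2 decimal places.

Cumulative frequencies: 10, 27, 48, 62
n = 62; position = n/2 = 31.
This falls in the class 62 – <64: L = 62, F = 27, f = 21, h = 2.
Median ≈ 62 + ((31 − 27) / 21) × 2 = 62.3810

62.38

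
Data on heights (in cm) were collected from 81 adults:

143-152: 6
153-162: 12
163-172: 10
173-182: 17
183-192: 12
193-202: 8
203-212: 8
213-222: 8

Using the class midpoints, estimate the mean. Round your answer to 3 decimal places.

181.451

Midpoints: 147.5, 157.5, 167.5, 177.5, 187.5, 197.5, 207.5, 217.5
Σfm = 6×147.5 + 12×157.5 + 10×167.5 + 17×177.5 + 12×187.5 + 8×197.5 + 8×207.5 + 8×217.5 = 14697.5
n = Σf = 81
Mean = 14697.5 / 81 = 181.4506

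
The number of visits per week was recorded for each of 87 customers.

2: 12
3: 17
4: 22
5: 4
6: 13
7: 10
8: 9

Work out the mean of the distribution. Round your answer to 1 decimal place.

4.6

Values: 2, 3, 4, 5, 6, 7, 8
Σfx = 12×2 + 17×3 + 22×4 + 4×5 + 13×6 + 10×7 + 9×8 = 403
n = Σf = 87
Mean = 403 / 87 = 4.6322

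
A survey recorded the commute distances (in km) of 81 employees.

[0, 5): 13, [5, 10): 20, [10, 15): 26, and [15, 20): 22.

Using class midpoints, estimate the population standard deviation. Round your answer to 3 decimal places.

Midpoints: 2.5, 7.5, 12.5, 17.5
n = 81, Σfm = 892.5, mean = 11.0185
Σfm² = 12006.25
Σf(m − x̄)² = Σfm² − (Σfm)²/n = 12006.25 − 892.5²/81 = 2172.2222
Population variance = 2172.2222 / 81 = 26.8176
Standard deviation = √26.8176 = 5.1786

5.179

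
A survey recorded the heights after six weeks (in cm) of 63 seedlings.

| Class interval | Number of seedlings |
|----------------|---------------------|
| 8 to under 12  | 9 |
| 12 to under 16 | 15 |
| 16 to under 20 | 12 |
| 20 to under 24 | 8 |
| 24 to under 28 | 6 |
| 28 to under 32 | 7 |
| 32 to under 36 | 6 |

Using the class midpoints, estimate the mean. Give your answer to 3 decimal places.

Midpoints: 10, 14, 18, 22, 26, 30, 34
Σfm = 9×10 + 15×14 + 12×18 + 8×22 + 6×26 + 7×30 + 6×34 = 1262
n = Σf = 63
Mean = 1262 / 63 = 20.0317

20.032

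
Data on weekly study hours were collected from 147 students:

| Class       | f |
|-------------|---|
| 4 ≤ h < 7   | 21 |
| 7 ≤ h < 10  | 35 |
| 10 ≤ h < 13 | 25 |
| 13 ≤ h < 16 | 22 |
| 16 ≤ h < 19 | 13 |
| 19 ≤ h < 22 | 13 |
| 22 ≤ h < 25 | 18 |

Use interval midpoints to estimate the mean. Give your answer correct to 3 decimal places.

13.173

Midpoints: 5.5, 8.5, 11.5, 14.5, 17.5, 20.5, 23.5
Σfm = 21×5.5 + 35×8.5 + 25×11.5 + 22×14.5 + 13×17.5 + 13×20.5 + 18×23.5 = 1936.5
n = Σf = 147
Mean = 1936.5 / 147 = 13.1735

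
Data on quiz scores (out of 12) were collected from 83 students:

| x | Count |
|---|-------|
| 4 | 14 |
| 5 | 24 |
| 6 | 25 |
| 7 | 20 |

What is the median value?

Cumulative frequencies: 14, 38, 63, 83
n = 83, so the median is the value in position (n+1)/2 = 42.
Position 42 falls at value 6.

6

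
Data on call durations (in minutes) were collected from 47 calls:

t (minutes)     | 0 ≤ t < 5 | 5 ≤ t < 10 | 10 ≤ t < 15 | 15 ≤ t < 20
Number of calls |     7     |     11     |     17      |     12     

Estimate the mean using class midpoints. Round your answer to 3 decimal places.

11.117

Midpoints: 2.5, 7.5, 12.5, 17.5
Σfm = 7×2.5 + 11×7.5 + 17×12.5 + 12×17.5 = 522.5
n = Σf = 47
Mean = 522.5 / 47 = 11.1170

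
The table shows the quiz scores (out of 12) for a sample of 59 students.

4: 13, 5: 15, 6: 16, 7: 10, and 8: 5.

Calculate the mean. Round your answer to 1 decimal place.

5.6

Values: 4, 5, 6, 7, 8
Σfx = 13×4 + 15×5 + 16×6 + 10×7 + 5×8 = 333
n = Σf = 59
Mean = 333 / 59 = 5.6441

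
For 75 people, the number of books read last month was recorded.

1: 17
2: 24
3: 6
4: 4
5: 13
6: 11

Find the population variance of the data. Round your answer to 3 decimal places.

Values: 1, 2, 3, 4, 5, 6
n = 75, Σfx = 230, mean = 3.0667
Σfx² = 952
Σf(x − x̄)² = Σfx² − (Σfx)²/n = 952 − 230²/75 = 246.6667
Population variance = 246.6667 / 75 = 3.2889

3.289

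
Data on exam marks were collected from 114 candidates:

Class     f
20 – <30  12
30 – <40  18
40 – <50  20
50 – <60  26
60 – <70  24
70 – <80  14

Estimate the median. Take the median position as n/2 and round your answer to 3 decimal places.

Cumulative frequencies: 12, 30, 50, 76, 100, 114
n = 114; position = n/2 = 57.
This falls in the class 50 – <60: L = 50, F = 50, f = 26, h = 10.
Median ≈ 50 + ((57 − 50) / 26) × 10 = 52.6923

52.692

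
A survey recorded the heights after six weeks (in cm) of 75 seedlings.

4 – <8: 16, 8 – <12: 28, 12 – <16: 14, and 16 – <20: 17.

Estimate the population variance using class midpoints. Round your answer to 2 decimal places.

Midpoints: 6, 10, 14, 18
n = 75, Σfm = 878, mean = 11.7067
Σfm² = 11628
Σf(m − x̄)² = Σfm² − (Σfm)²/n = 11628 − 878²/75 = 1349.5467
Population variance = 1349.5467 / 75 = 17.9940

17.99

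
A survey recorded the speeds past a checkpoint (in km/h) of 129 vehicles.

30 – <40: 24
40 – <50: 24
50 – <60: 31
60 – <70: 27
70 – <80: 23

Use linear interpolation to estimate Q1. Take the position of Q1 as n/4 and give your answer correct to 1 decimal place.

43.4

Cumulative frequencies: 24, 48, 79, 106, 129
n = 129; position = n/4 = 32.25.
This falls in the class 40 – <50: L = 40, F = 24, f = 24, h = 10.
Lower quartile ≈ 40 + ((32.25 − 24) / 24) × 10 = 43.4375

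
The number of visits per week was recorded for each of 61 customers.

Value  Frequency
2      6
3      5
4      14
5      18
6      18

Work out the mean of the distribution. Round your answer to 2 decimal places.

4.61

Values: 2, 3, 4, 5, 6
Σfx = 6×2 + 5×3 + 14×4 + 18×5 + 18×6 = 281
n = Σf = 61
Mean = 281 / 61 = 4.6066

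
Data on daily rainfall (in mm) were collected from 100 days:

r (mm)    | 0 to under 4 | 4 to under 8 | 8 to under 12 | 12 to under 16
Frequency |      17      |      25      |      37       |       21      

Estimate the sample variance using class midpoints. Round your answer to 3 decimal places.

16.091

Midpoints: 2, 6, 10, 14
n = 100, Σfm = 848, mean = 8.4800
Σfm² = 8784
Σf(m − x̄)² = Σfm² − (Σfm)²/n = 8784 − 848²/100 = 1592.9600
Sample variance = 1592.9600 / 99 = 16.0905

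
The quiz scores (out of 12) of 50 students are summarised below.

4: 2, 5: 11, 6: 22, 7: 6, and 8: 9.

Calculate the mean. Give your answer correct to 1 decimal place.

Values: 4, 5, 6, 7, 8
Σfx = 2×4 + 11×5 + 22×6 + 6×7 + 9×8 = 309
n = Σf = 50
Mean = 309 / 50 = 6.1800

6.2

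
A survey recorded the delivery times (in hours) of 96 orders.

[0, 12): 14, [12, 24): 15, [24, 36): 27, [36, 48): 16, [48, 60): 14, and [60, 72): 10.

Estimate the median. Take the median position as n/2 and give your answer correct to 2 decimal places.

32.44

Cumulative frequencies: 14, 29, 56, 72, 86, 96
n = 96; position = n/2 = 48.
This falls in the class [24, 36): L = 24, F = 29, f = 27, h = 12.
Median ≈ 24 + ((48 − 29) / 27) × 12 = 32.4444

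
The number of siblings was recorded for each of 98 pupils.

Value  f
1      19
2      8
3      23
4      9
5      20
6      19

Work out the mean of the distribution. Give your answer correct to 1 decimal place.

3.6

Values: 1, 2, 3, 4, 5, 6
Σfx = 19×1 + 8×2 + 23×3 + 9×4 + 20×5 + 19×6 = 354
n = Σf = 98
Mean = 354 / 98 = 3.6122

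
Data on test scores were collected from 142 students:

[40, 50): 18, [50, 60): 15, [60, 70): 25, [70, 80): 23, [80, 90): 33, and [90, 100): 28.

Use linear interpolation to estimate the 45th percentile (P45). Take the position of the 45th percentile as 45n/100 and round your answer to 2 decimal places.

Cumulative frequencies: 18, 33, 58, 81, 114, 142
n = 142; position = 45n/100 = 63.9.
This falls in the class [70, 80): L = 70, F = 58, f = 23, h = 10.
45th percentile ≈ 70 + ((63.9 − 58) / 23) × 10 = 72.5652

72.57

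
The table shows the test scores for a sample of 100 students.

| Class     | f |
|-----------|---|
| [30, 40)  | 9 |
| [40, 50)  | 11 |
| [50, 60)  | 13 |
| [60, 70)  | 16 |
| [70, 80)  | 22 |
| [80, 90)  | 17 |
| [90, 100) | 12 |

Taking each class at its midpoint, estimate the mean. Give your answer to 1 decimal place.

Midpoints: 35, 45, 55, 65, 75, 85, 95
Σfm = 9×35 + 11×45 + 13×55 + 16×65 + 22×75 + 17×85 + 12×95 = 6800
n = Σf = 100
Mean = 6800 / 100 = 68.0000

68.0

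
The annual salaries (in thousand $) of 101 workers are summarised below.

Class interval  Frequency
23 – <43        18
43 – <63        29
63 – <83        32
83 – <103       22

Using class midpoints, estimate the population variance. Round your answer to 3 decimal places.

Midpoints: 33, 53, 73, 93
n = 101, Σfm = 6513, mean = 64.4851
Σfm² = 461869
Σf(m − x̄)² = Σfm² − (Σfm)²/n = 461869 − 6513²/101 = 41877.2277
Population variance = 41877.2277 / 101 = 414.6260

414.626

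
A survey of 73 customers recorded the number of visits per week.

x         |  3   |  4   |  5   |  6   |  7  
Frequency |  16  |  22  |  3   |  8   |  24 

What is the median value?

Cumulative frequencies: 16, 38, 41, 49, 73
n = 73, so the median is the value in position (n+1)/2 = 37.
Position 37 falls at value 4.

4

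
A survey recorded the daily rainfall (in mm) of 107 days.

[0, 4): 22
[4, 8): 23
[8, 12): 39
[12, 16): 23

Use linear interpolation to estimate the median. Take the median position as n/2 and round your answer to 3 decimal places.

Cumulative frequencies: 22, 45, 84, 107
n = 107; position = n/2 = 53.5.
This falls in the class [8, 12): L = 8, F = 45, f = 39, h = 4.
Median ≈ 8 + ((53.5 − 45) / 39) × 4 = 8.8718

8.872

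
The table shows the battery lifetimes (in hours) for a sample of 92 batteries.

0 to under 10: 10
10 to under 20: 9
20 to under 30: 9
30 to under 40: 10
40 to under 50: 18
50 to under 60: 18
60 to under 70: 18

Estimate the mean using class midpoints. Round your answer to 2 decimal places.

40.54

Midpoints: 5, 15, 25, 35, 45, 55, 65
Σfm = 10×5 + 9×15 + 9×25 + 10×35 + 18×45 + 18×55 + 18×65 = 3730
n = Σf = 92
Mean = 3730 / 92 = 40.5435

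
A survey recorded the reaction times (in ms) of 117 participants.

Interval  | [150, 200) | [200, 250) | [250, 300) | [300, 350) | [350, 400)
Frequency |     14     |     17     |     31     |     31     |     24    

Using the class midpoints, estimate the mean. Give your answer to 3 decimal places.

289.530

Midpoints: 175, 225, 275, 325, 375
Σfm = 14×175 + 17×225 + 31×275 + 31×325 + 24×375 = 33875
n = Σf = 117
Mean = 33875 / 117 = 289.5299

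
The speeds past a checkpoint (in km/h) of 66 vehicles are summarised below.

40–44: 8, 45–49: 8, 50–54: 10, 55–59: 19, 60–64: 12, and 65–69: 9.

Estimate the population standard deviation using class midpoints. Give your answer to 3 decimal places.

7.686

Midpoints: 42, 47, 52, 57, 62, 67
n = 66, Σfm = 3662, mean = 55.4848
Σfm² = 207084
Σf(m − x̄)² = Σfm² − (Σfm)²/n = 207084 − 3662²/66 = 3898.4848
Population variance = 3898.4848 / 66 = 59.0680
Standard deviation = √59.0680 = 7.6856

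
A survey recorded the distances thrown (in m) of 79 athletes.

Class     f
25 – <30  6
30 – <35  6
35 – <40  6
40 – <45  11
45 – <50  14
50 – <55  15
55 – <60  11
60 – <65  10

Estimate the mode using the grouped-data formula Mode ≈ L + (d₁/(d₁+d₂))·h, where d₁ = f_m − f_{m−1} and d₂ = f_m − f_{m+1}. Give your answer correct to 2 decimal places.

Modal class: 50 – <55 (highest frequency 15).
d₁ = 15 − 14 = 1, d₂ = 15 − 11 = 4
Mode ≈ 50 + (1/(1+4)) × 5 = 50 + 1.0000 = 51.0000

51.00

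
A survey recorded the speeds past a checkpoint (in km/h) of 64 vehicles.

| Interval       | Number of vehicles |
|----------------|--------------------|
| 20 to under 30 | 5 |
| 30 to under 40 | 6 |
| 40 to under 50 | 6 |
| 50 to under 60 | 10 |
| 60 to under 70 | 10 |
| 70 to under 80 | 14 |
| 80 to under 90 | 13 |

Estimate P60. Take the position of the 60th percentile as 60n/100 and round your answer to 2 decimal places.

Cumulative frequencies: 5, 11, 17, 27, 37, 51, 64
n = 64; position = 60n/100 = 38.4.
This falls in the class 70 to under 80: L = 70, F = 37, f = 14, h = 10.
60th percentile ≈ 70 + ((38.4 − 37) / 14) × 10 = 71.0000

71.00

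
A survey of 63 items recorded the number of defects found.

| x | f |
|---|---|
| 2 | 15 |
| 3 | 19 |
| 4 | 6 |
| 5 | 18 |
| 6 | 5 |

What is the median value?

Cumulative frequencies: 15, 34, 40, 58, 63
n = 63, so the median is the value in position (n+1)/2 = 32.
Position 32 falls at value 3.

3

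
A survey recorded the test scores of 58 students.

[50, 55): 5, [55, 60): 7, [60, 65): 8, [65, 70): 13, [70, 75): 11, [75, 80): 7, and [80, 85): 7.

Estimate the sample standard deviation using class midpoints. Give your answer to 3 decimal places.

Midpoints: 52.5, 57.5, 62.5, 67.5, 72.5, 77.5, 82.5
n = 58, Σfm = 3960, mean = 68.2759
Σfm² = 274912.5
Σf(m − x̄)² = Σfm² − (Σfm)²/n = 274912.5 − 3960²/58 = 4540.0862
Sample variance = 4540.0862 / 57 = 79.6506
Standard deviation = √79.6506 = 8.9247

8.925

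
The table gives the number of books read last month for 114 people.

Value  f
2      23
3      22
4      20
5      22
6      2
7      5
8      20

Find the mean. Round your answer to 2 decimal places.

4.46

Values: 2, 3, 4, 5, 6, 7, 8
Σfx = 23×2 + 22×3 + 20×4 + 22×5 + 2×6 + 5×7 + 20×8 = 509
n = Σf = 114
Mean = 509 / 114 = 4.4649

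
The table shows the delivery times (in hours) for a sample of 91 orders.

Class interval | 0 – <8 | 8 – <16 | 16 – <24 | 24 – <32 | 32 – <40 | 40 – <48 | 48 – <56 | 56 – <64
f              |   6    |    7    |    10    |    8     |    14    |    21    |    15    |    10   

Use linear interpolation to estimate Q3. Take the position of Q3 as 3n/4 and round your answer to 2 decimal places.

49.20

Cumulative frequencies: 6, 13, 23, 31, 45, 66, 81, 91
n = 91; position = 3n/4 = 68.25.
This falls in the class 48 – <56: L = 48, F = 66, f = 15, h = 8.
Upper quartile ≈ 48 + ((68.25 − 66) / 15) × 8 = 49.2000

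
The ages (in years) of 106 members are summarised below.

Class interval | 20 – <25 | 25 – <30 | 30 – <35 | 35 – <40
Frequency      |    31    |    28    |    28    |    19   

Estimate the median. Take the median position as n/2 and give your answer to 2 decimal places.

28.93

Cumulative frequencies: 31, 59, 87, 106
n = 106; position = n/2 = 53.
This falls in the class 25 – <30: L = 25, F = 31, f = 28, h = 5.
Median ≈ 25 + ((53 − 31) / 28) × 5 = 28.9286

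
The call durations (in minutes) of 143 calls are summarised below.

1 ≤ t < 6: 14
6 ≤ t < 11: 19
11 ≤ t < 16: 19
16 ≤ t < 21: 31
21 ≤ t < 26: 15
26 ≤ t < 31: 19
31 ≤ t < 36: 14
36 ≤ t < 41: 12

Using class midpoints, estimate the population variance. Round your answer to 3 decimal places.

107.773

Midpoints: 3.5, 8.5, 13.5, 18.5, 23.5, 28.5, 33.5, 38.5
n = 143, Σfm = 2865.5, mean = 20.0385
Σfm² = 72831.75
Σf(m − x̄)² = Σfm² − (Σfm)²/n = 72831.75 − 2865.5²/143 = 15411.5385
Population variance = 15411.5385 / 143 = 107.7730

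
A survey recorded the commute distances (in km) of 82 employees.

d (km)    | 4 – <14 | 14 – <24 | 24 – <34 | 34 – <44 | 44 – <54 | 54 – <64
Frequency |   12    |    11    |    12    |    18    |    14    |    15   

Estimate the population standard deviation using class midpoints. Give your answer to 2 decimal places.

Midpoints: 9, 19, 29, 39, 49, 59
n = 82, Σfm = 2938, mean = 35.8293
Σfm² = 128242
Σf(m − x̄)² = Σfm² − (Σfm)²/n = 128242 − 2938²/82 = 22975.6098
Population variance = 22975.6098 / 82 = 280.1904
Standard deviation = √280.1904 = 16.7389

16.74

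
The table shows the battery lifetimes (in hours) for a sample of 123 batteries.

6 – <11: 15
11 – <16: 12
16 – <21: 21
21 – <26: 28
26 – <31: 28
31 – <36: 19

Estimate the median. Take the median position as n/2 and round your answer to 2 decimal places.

Cumulative frequencies: 15, 27, 48, 76, 104, 123
n = 123; position = n/2 = 61.5.
This falls in the class 21 – <26: L = 21, F = 48, f = 28, h = 5.
Median ≈ 21 + ((61.5 − 48) / 28) × 5 = 23.4107

23.41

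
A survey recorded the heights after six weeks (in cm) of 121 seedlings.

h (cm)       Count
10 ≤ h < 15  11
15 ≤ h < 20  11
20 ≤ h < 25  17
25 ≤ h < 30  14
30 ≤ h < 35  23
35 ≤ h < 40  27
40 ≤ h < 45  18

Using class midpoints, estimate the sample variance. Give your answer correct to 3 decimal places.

88.382

Midpoints: 12.5, 17.5, 22.5, 27.5, 32.5, 37.5, 42.5
n = 121, Σfm = 3622.5, mean = 29.9380
Σfm² = 119056.25
Σf(m − x̄)² = Σfm² − (Σfm)²/n = 119056.25 − 3622.5²/121 = 10605.7851
Sample variance = 10605.7851 / 120 = 88.3815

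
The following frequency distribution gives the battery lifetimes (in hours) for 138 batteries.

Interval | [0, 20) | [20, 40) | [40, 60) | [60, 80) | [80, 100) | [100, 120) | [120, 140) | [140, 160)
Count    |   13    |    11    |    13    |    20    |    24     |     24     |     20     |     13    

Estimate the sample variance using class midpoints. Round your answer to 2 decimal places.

1735.24

Midpoints: 10, 30, 50, 70, 90, 110, 130, 150
n = 138, Σfm = 11860, mean = 85.9420
Σfm² = 1257000
Σf(m − x̄)² = Σfm² − (Σfm)²/n = 1257000 − 11860²/138 = 237727.5362
Sample variance = 237727.5362 / 137 = 1735.2375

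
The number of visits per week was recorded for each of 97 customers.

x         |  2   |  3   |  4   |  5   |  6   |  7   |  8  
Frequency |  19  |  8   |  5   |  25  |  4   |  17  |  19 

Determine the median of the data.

Cumulative frequencies: 19, 27, 32, 57, 61, 78, 97
n = 97, so the median is the value in position (n+1)/2 = 49.
Position 49 falls at value 5.

5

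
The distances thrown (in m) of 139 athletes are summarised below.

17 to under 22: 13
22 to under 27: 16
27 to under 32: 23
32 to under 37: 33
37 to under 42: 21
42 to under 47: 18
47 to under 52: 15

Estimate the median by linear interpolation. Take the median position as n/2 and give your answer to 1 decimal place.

Cumulative frequencies: 13, 29, 52, 85, 106, 124, 139
n = 139; position = n/2 = 69.5.
This falls in the class 32 to under 37: L = 32, F = 52, f = 33, h = 5.
Median ≈ 32 + ((69.5 − 52) / 33) × 5 = 34.6515

34.7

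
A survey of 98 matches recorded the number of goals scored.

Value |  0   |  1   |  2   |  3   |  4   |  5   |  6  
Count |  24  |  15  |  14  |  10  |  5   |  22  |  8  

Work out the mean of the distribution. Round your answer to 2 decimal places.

2.56

Values: 0, 1, 2, 3, 4, 5, 6
Σfx = 24×0 + 15×1 + 14×2 + 10×3 + 5×4 + 22×5 + 8×6 = 251
n = Σf = 98
Mean = 251 / 98 = 2.5612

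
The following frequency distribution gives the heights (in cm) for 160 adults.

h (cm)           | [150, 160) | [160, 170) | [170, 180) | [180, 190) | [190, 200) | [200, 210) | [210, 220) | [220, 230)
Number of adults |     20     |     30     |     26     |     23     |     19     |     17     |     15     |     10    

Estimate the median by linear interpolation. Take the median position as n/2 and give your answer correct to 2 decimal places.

Cumulative frequencies: 20, 50, 76, 99, 118, 135, 150, 160
n = 160; position = n/2 = 80.
This falls in the class [180, 190): L = 180, F = 76, f = 23, h = 10.
Median ≈ 180 + ((80 − 76) / 23) × 10 = 181.7391

181.74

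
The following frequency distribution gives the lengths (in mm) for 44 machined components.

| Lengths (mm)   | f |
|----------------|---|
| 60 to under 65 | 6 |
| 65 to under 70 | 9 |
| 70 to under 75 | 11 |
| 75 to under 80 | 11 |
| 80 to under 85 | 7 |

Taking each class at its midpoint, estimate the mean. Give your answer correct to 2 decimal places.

72.95

Midpoints: 62.5, 67.5, 72.5, 77.5, 82.5
Σfm = 6×62.5 + 9×67.5 + 11×72.5 + 11×77.5 + 7×82.5 = 3210
n = Σf = 44
Mean = 3210 / 44 = 72.9545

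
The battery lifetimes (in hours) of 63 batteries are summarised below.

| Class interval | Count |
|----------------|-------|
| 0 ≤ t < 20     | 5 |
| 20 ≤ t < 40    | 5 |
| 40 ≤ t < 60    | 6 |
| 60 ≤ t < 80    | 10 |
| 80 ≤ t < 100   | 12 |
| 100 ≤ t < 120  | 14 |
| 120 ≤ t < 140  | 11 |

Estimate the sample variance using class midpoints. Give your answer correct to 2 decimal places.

1354.84

Midpoints: 10, 30, 50, 70, 90, 110, 130
n = 63, Σfm = 5250, mean = 83.3333
Σfm² = 521500
Σf(m − x̄)² = Σfm² − (Σfm)²/n = 521500 − 5250²/63 = 84000.0000
Sample variance = 84000.0000 / 62 = 1354.8387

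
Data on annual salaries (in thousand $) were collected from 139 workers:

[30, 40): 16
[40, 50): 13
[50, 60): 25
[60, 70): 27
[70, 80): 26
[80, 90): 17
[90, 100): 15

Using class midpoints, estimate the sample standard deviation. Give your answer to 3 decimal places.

18.053

Midpoints: 35, 45, 55, 65, 75, 85, 95
n = 139, Σfm = 9095, mean = 65.4317
Σfm² = 640075
Σf(m − x̄)² = Σfm² − (Σfm)²/n = 640075 − 9095²/139 = 44974.1007
Sample variance = 44974.1007 / 138 = 325.8993
Standard deviation = √325.8993 = 18.0527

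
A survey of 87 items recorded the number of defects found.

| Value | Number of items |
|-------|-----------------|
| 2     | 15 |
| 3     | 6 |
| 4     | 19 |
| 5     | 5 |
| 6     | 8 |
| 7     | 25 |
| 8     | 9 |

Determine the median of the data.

5

Cumulative frequencies: 15, 21, 40, 45, 53, 78, 87
n = 87, so the median is the value in position (n+1)/2 = 44.
Position 44 falls at value 5.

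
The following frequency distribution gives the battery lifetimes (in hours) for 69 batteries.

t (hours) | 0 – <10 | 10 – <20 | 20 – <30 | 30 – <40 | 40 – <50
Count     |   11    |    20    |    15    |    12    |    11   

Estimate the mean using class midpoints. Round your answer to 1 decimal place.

23.8

Midpoints: 5, 15, 25, 35, 45
Σfm = 11×5 + 20×15 + 15×25 + 12×35 + 11×45 = 1645
n = Σf = 69
Mean = 1645 / 69 = 23.8406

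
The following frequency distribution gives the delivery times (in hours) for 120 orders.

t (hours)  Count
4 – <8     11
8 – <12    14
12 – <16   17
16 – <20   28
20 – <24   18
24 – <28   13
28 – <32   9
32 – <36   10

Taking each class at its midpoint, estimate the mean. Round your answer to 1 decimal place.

Midpoints: 6, 10, 14, 18, 22, 26, 30, 34
Σfm = 11×6 + 14×10 + 17×14 + 28×18 + 18×22 + 13×26 + 9×30 + 10×34 = 2292
n = Σf = 120
Mean = 2292 / 120 = 19.1000

19.1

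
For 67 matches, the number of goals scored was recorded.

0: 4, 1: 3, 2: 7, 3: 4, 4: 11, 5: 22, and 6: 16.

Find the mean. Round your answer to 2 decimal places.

Values: 0, 1, 2, 3, 4, 5, 6
Σfx = 4×0 + 3×1 + 7×2 + 4×3 + 11×4 + 22×5 + 16×6 = 279
n = Σf = 67
Mean = 279 / 67 = 4.1642

4.16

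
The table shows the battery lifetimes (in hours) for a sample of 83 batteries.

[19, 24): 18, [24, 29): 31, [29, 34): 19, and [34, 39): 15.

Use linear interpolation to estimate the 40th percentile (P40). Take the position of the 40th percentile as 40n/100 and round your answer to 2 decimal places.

26.45

Cumulative frequencies: 18, 49, 68, 83
n = 83; position = 40n/100 = 33.2.
This falls in the class [24, 29): L = 24, F = 18, f = 31, h = 5.
40th percentile ≈ 24 + ((33.2 − 18) / 31) × 5 = 26.4516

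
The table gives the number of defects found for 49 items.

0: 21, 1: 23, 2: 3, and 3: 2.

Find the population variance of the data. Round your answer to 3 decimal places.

0.571

Values: 0, 1, 2, 3
n = 49, Σfx = 35, mean = 0.7143
Σfx² = 53
Σf(x − x̄)² = Σfx² − (Σfx)²/n = 53 − 35²/49 = 28.0000
Population variance = 28.0000 / 49 = 0.5714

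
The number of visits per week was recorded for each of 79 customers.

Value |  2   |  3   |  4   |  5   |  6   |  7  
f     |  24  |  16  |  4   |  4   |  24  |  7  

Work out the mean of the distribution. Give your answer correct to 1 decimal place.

4.1

Values: 2, 3, 4, 5, 6, 7
Σfx = 24×2 + 16×3 + 4×4 + 4×5 + 24×6 + 7×7 = 325
n = Σf = 79
Mean = 325 / 79 = 4.1139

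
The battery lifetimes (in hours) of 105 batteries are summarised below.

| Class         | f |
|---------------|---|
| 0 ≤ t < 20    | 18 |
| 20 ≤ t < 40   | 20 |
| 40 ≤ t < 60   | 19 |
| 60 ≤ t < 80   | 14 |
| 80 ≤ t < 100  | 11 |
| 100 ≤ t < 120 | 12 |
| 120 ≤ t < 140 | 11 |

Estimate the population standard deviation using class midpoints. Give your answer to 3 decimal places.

39.022

Midpoints: 10, 30, 50, 70, 90, 110, 130
n = 105, Σfm = 6450, mean = 61.4286
Σfm² = 556100
Σf(m − x̄)² = Σfm² − (Σfm)²/n = 556100 − 6450²/105 = 159885.7143
Population variance = 159885.7143 / 105 = 1522.7211
Standard deviation = √1522.7211 = 39.0221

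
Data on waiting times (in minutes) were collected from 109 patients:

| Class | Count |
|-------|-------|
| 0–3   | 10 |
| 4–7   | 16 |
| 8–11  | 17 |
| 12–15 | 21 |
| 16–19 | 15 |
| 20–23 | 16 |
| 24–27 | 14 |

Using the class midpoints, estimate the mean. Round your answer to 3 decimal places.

13.867

Midpoints: 1.5, 5.5, 9.5, 13.5, 17.5, 21.5, 25.5
Σfm = 10×1.5 + 16×5.5 + 17×9.5 + 21×13.5 + 15×17.5 + 16×21.5 + 14×25.5 = 1511.5
n = Σf = 109
Mean = 1511.5 / 109 = 13.8670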